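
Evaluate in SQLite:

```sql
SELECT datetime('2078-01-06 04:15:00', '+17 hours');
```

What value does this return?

+17 hours from 2078-01-06 04:15:00 is 2078-01-06 21:15:00.

2078-01-06 21:15:00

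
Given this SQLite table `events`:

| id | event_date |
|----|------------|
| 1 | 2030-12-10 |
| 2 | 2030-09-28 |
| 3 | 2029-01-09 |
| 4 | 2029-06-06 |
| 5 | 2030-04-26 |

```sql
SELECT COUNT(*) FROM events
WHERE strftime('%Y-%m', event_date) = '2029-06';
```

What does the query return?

Rows with year-month 2029-06: 2029-06-06 → 1.

1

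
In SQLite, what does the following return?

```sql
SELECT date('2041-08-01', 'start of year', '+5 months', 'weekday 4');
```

`start of year` rewinds 2041-08-01 to 2041-01-01.
Adding +5 months to 2041-01-01 gives 2041-06-01.
`weekday 4` advances to the next Thursday; 2041-06-01 is a Saturday, so it moves forward to 2041-06-06.

2041-06-06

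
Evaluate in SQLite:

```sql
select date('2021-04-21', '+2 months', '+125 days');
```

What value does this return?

2021-10-24

Adding +2 months to 2021-04-21 gives 2021-06-21.
Applying '+125 days' to 2021-06-21: counting 125 days forward gives 2021-10-24.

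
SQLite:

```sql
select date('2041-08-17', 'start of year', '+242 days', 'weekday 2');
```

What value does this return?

2041-09-03

`start of year` rewinds 2041-08-17 to 2041-01-01.
Applying '+242 days' to 2041-01-01: counting 242 days forward gives 2041-08-31.
`weekday 2` advances to the next Tuesday; 2041-08-31 is a Saturday, so it moves forward to 2041-09-03.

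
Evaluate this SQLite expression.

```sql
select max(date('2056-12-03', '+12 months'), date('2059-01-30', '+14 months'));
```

date('2056-12-03', '+12 months') → 2057-12-03.
date('2059-01-30', '+14 months') → 2060-03-30.
Later of the two is 2060-03-30.

2060-03-30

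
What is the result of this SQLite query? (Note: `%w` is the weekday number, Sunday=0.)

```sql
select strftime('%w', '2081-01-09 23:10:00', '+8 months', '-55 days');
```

First apply '+8 months', '-55 days': 2081-01-09 23:10:00 → 2081-07-16 23:10:00.
2081-07-16 is a Wednesday; with Sunday=0 that is 3.

3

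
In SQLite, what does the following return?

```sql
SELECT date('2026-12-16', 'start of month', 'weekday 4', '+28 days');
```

2026-12-31

`start of month` rewinds 2026-12-16 to 2026-12-01.
`weekday 4` advances to the next Thursday; 2026-12-01 is a Tuesday, so it moves forward to 2026-12-03.
Advancing 28 more days within December lands on 2026-12-31.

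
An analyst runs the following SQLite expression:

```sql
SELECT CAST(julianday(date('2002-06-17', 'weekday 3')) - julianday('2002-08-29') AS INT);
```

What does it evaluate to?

`weekday 3` advances to the next Wednesday; 2002-06-17 is a Monday, so it moves forward to 2002-06-19.
11 days remain in June 2002 after the 19th (30 − 19).
July 2002: 31 days.
Then 29 days into August 2002.
Total: 11 + 31 + 29 = 71.
The subtraction is earlier − later, so the result is −71 → -71.

-71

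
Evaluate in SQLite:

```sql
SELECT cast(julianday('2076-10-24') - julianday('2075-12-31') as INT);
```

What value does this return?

298

0 days remain in December 2075 after the 31st (31 − 31).
Full months from January 2076 through September 2076 contribute their day counts.
Then 24 days into October 2076.
Total: 0 + 31 + 29 + 31 + 30 + 31 + 30 + 31 + 31 + 30 + 24 = 298.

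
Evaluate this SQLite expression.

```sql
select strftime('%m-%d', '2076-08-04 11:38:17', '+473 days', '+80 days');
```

First apply '+473 days', '+80 days': 2076-08-04 11:38:17 → 2078-02-08 11:38:17.
`%m-%d` extracts the month-day: 02-08.

02-08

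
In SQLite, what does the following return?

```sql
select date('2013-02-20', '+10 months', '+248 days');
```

2014-08-25

Adding +10 months to 2013-02-20 gives 2013-12-20.
Applying '+248 days' to 2013-12-20: counting 248 days forward gives 2014-08-25.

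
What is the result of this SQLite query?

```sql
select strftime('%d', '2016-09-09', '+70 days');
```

18

First apply '+70 days': 2016-09-09 → 2016-11-18.
`%d` extracts the 2-digit day of month: 18.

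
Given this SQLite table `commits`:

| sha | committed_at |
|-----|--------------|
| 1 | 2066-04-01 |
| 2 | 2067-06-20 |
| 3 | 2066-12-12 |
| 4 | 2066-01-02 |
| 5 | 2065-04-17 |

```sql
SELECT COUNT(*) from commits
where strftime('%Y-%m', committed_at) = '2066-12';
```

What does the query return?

Rows with year-month 2066-12: 2066-12-12 → 1.

1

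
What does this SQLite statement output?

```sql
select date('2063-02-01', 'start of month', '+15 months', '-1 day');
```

2064-04-30

`start of month` rewinds 2063-02-01 to 2063-02-01.
Adding +15 months to 2063-02-01 gives 2064-05-01.
Going back 1 day from 2064-05-01 reaches 2064-04-30 (last day of April, 30 days).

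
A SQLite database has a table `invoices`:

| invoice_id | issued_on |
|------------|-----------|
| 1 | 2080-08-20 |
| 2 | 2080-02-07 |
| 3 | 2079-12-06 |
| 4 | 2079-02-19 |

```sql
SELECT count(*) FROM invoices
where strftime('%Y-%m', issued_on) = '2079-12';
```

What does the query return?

1

Rows with year-month 2079-12: 2079-12-06 → 1.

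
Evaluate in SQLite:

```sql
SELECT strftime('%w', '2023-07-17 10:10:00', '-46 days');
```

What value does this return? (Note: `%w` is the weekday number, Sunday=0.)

4

First apply '-46 days': 2023-07-17 10:10:00 → 2023-06-01 10:10:00.
2023-06-01 is a Thursday; with Sunday=0 that is 4.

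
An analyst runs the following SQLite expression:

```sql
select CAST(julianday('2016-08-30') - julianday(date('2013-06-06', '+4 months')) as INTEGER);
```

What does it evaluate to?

1059

Adding +4 months to 2013-06-06 gives 2013-10-06.
25 days remain in October 2013 after the 6th (31 − 6).
Full months from November 2013 through July 2016 contribute their day counts.
Then 30 days into August 2016.
Total: 25 + 30 + 31 + 31 + 28 + 31 + 30 + 31 + 30 + 31 + 31 + 30 + 31 + 30 + 31 + 31 + 28 + 31 + 30 + 31 + 30 + 31 + 31 + 30 + 31 + 30 + 31 + 31 + 29 + 31 + 30 + 31 + 30 + 31 + 30 = 1059.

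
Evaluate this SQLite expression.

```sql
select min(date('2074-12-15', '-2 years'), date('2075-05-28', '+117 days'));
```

2072-12-15

date('2074-12-15', '-2 years') → 2072-12-15.
date('2075-05-28', '+117 days') → 2075-09-22.
Earlier of the two is 2072-12-15.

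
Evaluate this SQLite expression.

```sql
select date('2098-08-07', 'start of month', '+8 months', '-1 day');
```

2099-03-31

`start of month` rewinds 2098-08-07 to 2098-08-01.
Adding +8 months to 2098-08-01 gives 2099-04-01.
Going back 1 day from 2099-04-01 reaches 2099-03-31 (last day of March, 31 days).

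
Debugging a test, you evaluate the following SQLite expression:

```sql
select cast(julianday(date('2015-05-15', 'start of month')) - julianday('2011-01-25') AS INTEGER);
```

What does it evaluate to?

1557

`start of month` rewinds 2015-05-15 to 2015-05-01.
6 days remain in January 2011 after the 25th (31 − 25).
Full months from February 2011 through April 2015 contribute their day counts.
Then 1 day into May 2015.
Total: 6 + 28 + 31 + 30 + 31 + 30 + 31 + 31 + 30 + 31 + 30 + 31 + 31 + 29 + 31 + 30 + 31 + 30 + 31 + 31 + 30 + 31 + 30 + 31 + 31 + 28 + 31 + 30 + 31 + 30 + 31 + 31 + 30 + 31 + 30 + 31 + 31 + 28 + 31 + 30 + 31 + 30 + 31 + 31 + 30 + 31 + 30 + 31 + 31 + 28 + 31 + 30 + 1 = 1557.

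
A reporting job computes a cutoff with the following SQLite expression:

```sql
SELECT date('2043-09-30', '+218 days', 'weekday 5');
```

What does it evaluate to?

2044-05-06

Applying '+218 days' to 2043-09-30: counting 218 days forward gives 2044-05-05.
`weekday 5` advances to the next Friday; 2044-05-05 is a Thursday, so it moves forward to 2044-05-06.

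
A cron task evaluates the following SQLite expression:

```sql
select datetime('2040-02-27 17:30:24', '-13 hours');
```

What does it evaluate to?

-13 hours from 2040-02-27 17:30:24 is 2040-02-27 04:30:24.

2040-02-27 04:30:24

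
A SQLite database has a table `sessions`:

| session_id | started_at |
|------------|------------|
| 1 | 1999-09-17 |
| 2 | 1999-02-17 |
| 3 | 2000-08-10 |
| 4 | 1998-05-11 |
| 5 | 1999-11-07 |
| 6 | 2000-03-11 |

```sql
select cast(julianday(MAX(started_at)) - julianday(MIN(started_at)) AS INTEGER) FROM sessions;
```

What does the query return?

MIN = 1998-05-11, MAX = 2000-08-10.
20 days remain in May 1998 after the 11th (31 − 11).
Full months from June 1998 through July 2000 contribute their day counts.
Then 10 days into August 2000.
Total: 20 + 30 + 31 + 31 + 30 + 31 + 30 + 31 + 31 + 28 + 31 + 30 + 31 + 30 + 31 + 31 + 30 + 31 + 30 + 31 + 31 + 29 + 31 + 30 + 31 + 30 + 31 + 10 = 822.

822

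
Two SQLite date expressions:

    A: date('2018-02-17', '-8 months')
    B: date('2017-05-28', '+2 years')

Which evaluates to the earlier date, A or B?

A

A = 2017-06-17.
B = 2019-05-28.
A is earlier.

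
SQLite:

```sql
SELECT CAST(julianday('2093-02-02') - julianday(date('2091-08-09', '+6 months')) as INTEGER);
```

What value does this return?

Adding +6 months to 2091-08-09 gives 2092-02-09.
20 days remain in February 2092 after the 9th (29 − 9).
Full months from March 2092 through January 2093 contribute their day counts.
Then 2 days into February 2093.
Total: 20 + 31 + 30 + 31 + 30 + 31 + 31 + 30 + 31 + 30 + 31 + 31 + 2 = 359.

359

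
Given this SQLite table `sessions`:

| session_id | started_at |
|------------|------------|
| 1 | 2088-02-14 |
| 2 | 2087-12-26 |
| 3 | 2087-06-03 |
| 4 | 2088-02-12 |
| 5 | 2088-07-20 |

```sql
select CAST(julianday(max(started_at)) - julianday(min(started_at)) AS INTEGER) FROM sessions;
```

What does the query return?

413

MIN = 2087-06-03, MAX = 2088-07-20.
27 days remain in June 2087 after the 3rd (30 − 3).
Full months from July 2087 through June 2088 contribute their day counts.
Then 20 days into July 2088.
Total: 27 + 31 + 31 + 30 + 31 + 30 + 31 + 31 + 29 + 31 + 30 + 31 + 30 + 20 = 413.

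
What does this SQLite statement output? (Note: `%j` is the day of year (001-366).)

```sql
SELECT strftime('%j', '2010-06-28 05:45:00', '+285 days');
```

099

First apply '+285 days': 2010-06-28 05:45:00 → 2011-04-09 05:45:00.
Day-of-year for 2011-04-09: days since 2011-01-01 inclusive = 99, zero-padded to 099.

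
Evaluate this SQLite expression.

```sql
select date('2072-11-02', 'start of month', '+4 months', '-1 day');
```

2073-02-28

`start of month` rewinds 2072-11-02 to 2072-11-01.
Adding +4 months to 2072-11-01 gives 2073-03-01.
Going back 1 day from 2073-03-01 reaches 2073-02-28 (last day of February, 28 days).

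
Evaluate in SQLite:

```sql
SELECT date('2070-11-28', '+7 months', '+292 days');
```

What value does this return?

2072-04-15

Adding +7 months to 2070-11-28 gives 2071-06-28.
Applying '+292 days' to 2071-06-28: counting 292 days forward gives 2072-04-15.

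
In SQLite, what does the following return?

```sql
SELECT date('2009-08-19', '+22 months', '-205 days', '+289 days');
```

2011-09-11

Adding +22 months to 2009-08-19 gives 2011-06-19.
Applying '-205 days' to 2011-06-19: counting 205 days back gives 2010-11-26.
Applying '+289 days' to 2010-11-26: counting 289 days forward gives 2011-09-11.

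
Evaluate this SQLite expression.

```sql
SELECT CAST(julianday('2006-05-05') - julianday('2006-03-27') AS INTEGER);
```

4 days remain in March 2006 after the 27th (31 − 27).
April 2006: 30 days.
Then 5 days into May 2006.
Total: 4 + 30 + 5 = 39.

39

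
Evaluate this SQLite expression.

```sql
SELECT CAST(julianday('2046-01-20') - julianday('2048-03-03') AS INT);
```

11 days remain in January 2046 after the 20th (31 − 20).
Full months from February 2046 through February 2048 contribute their day counts.
Then 3 days into March 2048.
Total: 11 + 28 + 31 + 30 + 31 + 30 + 31 + 31 + 30 + 31 + 30 + 31 + 31 + 28 + 31 + 30 + 31 + 30 + 31 + 31 + 30 + 31 + 30 + 31 + 31 + 29 + 3 = 773.
The subtraction is earlier − later, so the result is −773 → -773.

-773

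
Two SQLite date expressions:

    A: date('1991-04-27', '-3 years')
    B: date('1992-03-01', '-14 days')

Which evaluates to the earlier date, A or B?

A = 1988-04-27.
B = 1992-02-16.
A is earlier.

A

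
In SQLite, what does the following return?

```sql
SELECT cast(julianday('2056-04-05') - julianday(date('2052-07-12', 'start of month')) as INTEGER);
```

`start of month` rewinds 2052-07-12 to 2052-07-01.
30 days remain in July 2052 after the 1st (31 − 1).
Full months from August 2052 through March 2056 contribute their day counts.
Then 5 days into April 2056.
Total: 30 + 31 + 30 + 31 + 30 + 31 + 31 + 28 + 31 + 30 + 31 + 30 + 31 + 31 + 30 + 31 + 30 + 31 + 31 + 28 + 31 + 30 + 31 + 30 + 31 + 31 + 30 + 31 + 30 + 31 + 31 + 28 + 31 + 30 + 31 + 30 + 31 + 31 + 30 + 31 + 30 + 31 + 31 + 29 + 31 + 5 = 1374.

1374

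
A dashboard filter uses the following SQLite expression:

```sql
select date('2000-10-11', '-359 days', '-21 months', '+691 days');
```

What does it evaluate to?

Applying '-359 days' to 2000-10-11: counting 359 days back gives 1999-10-18.
Adding -21 months to 1999-10-18 gives 1998-01-18.
Applying '+691 days' to 1998-01-18: counting 691 days forward gives 1999-12-10.

1999-12-10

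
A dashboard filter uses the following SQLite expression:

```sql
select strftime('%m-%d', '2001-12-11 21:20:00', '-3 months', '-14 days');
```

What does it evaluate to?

08-28

First apply '-3 months', '-14 days': 2001-12-11 21:20:00 → 2001-08-28 21:20:00.
`%m-%d` extracts the month-day: 08-28.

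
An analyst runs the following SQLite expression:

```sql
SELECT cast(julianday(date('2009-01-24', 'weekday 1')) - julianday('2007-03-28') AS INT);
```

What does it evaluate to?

`weekday 1` advances to the next Monday; 2009-01-24 is a Saturday, so it moves forward to 2009-01-26.
3 days remain in March 2007 after the 28th (31 − 28).
Full months from April 2007 through December 2008 contribute their day counts.
Then 26 days into January 2009.
Total: 3 + 30 + 31 + 30 + 31 + 31 + 30 + 31 + 30 + 31 + 31 + 29 + 31 + 30 + 31 + 30 + 31 + 31 + 30 + 31 + 30 + 31 + 26 = 670.

670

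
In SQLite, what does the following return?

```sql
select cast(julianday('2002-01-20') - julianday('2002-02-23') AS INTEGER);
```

11 days remain in January 2002 after the 20th (31 − 20).
Then 23 days into February 2002.
Total: 11 + 23 = 34.
The subtraction is earlier − later, so the result is −34 → -34.

-34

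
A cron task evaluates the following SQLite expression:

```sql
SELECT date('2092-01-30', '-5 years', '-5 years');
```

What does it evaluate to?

2082-01-30

Adding -5 years to 2092-01-30 gives 2087-01-30.
Adding -5 years to 2087-01-30 gives 2082-01-30.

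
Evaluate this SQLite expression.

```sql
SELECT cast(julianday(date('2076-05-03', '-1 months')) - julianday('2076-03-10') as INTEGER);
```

Adding -1 month to 2076-05-03 gives 2076-04-03.
21 days remain in March 2076 after the 10th (31 − 10).
Then 3 days into April 2076.
Total: 21 + 3 = 24.

24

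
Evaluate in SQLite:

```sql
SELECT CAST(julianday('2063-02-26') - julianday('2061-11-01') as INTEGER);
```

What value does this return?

482

29 days remain in November 2061 after the 1st (30 − 1).
Full months from December 2061 through January 2063 contribute their day counts.
Then 26 days into February 2063.
Total: 29 + 31 + 31 + 28 + 31 + 30 + 31 + 30 + 31 + 31 + 30 + 31 + 30 + 31 + 31 + 26 = 482.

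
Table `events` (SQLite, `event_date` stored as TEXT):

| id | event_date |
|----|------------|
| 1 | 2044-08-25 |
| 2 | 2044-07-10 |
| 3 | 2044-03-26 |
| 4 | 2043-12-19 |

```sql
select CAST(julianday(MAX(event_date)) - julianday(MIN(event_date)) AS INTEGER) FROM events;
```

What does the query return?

MIN = 2043-12-19, MAX = 2044-08-25.
12 days remain in December 2043 after the 19th (31 − 19).
Full months from January 2044 through July 2044 contribute their day counts.
Then 25 days into August 2044.
Total: 12 + 31 + 29 + 31 + 30 + 31 + 30 + 31 + 25 = 250.

250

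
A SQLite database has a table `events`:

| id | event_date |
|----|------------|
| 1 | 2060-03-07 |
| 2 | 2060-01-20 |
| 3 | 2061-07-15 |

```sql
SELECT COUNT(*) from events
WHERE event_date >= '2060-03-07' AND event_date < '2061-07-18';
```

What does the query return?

2

Rows in [2060-03-07, 2061-07-18): 2060-03-07, 2061-07-15 → 2 rows.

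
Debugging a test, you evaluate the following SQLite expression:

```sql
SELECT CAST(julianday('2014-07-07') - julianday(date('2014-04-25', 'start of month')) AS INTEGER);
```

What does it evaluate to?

`start of month` rewinds 2014-04-25 to 2014-04-01.
29 days remain in April 2014 after the 1st (30 − 1).
May 2014: 31 days.
June 2014: 30 days.
Then 7 days into July 2014.
Total: 29 + 31 + 30 + 7 = 97.

97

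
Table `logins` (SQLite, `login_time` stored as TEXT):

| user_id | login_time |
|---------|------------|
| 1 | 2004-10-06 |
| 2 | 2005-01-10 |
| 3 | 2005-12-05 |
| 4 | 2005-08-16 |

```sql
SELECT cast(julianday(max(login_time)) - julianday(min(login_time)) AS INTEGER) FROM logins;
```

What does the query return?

MIN = 2004-10-06, MAX = 2005-12-05.
25 days remain in October 2004 after the 6th (31 − 6).
Full months from November 2004 through November 2005 contribute their day counts.
Then 5 days into December 2005.
Total: 25 + 30 + 31 + 31 + 28 + 31 + 30 + 31 + 30 + 31 + 31 + 30 + 31 + 30 + 5 = 425.

425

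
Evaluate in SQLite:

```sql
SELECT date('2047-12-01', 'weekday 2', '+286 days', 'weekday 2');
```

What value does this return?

`weekday 2` advances to the next Tuesday; 2047-12-01 is a Sunday, so it moves forward to 2047-12-03.
Applying '+286 days' to 2047-12-03: counting 286 days forward gives 2048-09-14.
`weekday 2` advances to the next Tuesday; 2048-09-14 is a Monday, so it moves forward to 2048-09-15.

2048-09-15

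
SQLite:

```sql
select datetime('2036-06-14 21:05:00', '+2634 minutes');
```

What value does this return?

2634 minutes = 43h 54m; +2634 minutes from 2036-06-14 21:05:00 is 2036-06-16 16:59:00 (crosses midnight).

2036-06-16 16:59:00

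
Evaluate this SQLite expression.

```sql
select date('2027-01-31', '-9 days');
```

2027-01-22

Going back 9 days within January lands on 2027-01-22.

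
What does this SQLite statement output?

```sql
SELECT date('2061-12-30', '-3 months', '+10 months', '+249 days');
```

2063-04-05

Adding -3 months to 2061-12-30 gives 2061-09-30.
Adding +10 months to 2061-09-30 gives 2062-07-30.
Applying '+249 days' to 2062-07-30: counting 249 days forward gives 2063-04-05.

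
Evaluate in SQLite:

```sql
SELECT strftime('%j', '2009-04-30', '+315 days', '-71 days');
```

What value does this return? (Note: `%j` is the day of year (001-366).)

First apply '+315 days', '-71 days': 2009-04-30 → 2009-12-30.
Day-of-year for 2009-12-30: days since 2009-01-01 inclusive = 364, zero-padded to 364.

364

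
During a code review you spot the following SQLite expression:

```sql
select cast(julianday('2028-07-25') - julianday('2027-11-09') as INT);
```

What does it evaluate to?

259

21 days remain in November 2027 after the 9th (30 − 9).
Full months from December 2027 through June 2028 contribute their day counts.
Then 25 days into July 2028.
Total: 21 + 31 + 31 + 29 + 31 + 30 + 31 + 30 + 25 = 259.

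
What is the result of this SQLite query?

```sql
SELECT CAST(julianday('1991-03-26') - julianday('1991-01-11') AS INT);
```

74

20 days remain in January 1991 after the 11th (31 − 11).
February 1991: 28 days.
Then 26 days into March 1991.
Total: 20 + 28 + 26 = 74.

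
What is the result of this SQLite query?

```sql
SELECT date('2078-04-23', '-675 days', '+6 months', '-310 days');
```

Applying '-675 days' to 2078-04-23: counting 675 days back gives 2076-06-17.
Adding +6 months to 2076-06-17 gives 2076-12-17.
Applying '-310 days' to 2076-12-17: counting 310 days back gives 2076-02-11.

2076-02-11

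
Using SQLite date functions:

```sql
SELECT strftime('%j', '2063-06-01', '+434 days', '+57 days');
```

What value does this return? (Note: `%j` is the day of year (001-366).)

First apply '+434 days', '+57 days': 2063-06-01 → 2064-10-04.
Day-of-year for 2064-10-04: days since 2064-01-01 inclusive = 278, zero-padded to 278.

278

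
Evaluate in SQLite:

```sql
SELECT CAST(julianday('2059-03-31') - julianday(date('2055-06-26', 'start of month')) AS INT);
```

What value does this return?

`start of month` rewinds 2055-06-26 to 2055-06-01.
29 days remain in June 2055 after the 1st (30 − 1).
Full months from July 2055 through February 2059 contribute their day counts.
Then 31 days into March 2059.
Total: 29 + 31 + 31 + 30 + 31 + 30 + 31 + 31 + 29 + 31 + 30 + 31 + 30 + 31 + 31 + 30 + 31 + 30 + 31 + 31 + 28 + 31 + 30 + 31 + 30 + 31 + 31 + 30 + 31 + 30 + 31 + 31 + 28 + 31 + 30 + 31 + 30 + 31 + 31 + 30 + 31 + 30 + 31 + 31 + 28 + 31 = 1399.

1399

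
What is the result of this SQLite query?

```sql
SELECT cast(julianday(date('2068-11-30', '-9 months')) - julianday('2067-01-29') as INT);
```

397

Adding -9 months to 2068-11-30 targets 2068-02-30. February 2068 has only 29 days, so SQLite normalizes the 1-day overflow forward to 2068-03-01.
2 days remain in January 2067 after the 29th (31 − 29).
Full months from February 2067 through February 2068 contribute their day counts.
Then 1 day into March 2068.
Total: 2 + 28 + 31 + 30 + 31 + 30 + 31 + 31 + 30 + 31 + 30 + 31 + 31 + 29 + 1 = 397.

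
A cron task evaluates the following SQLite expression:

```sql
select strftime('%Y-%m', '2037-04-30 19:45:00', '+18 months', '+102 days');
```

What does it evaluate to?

First apply '+18 months', '+102 days': 2037-04-30 19:45:00 → 2039-02-09 19:45:00.
`%Y-%m` extracts the year-month: 2039-02.

2039-02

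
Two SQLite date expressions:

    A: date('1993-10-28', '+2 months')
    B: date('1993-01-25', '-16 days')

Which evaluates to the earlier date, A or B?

B

A = 1993-12-28.
B = 1993-01-09.
B is earlier.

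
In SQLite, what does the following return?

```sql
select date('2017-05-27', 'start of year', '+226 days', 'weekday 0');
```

2017-08-20

`start of year` rewinds 2017-05-27 to 2017-01-01.
Applying '+226 days' to 2017-01-01: counting 226 days forward gives 2017-08-15.
`weekday 0` advances to the next Sunday; 2017-08-15 is a Tuesday, so it moves forward to 2017-08-20.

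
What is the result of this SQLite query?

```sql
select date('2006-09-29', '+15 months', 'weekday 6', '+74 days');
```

2008-03-12

Adding +15 months to 2006-09-29 gives 2007-12-29.
`weekday 6` advances to the next Saturday; 2007-12-29 is already a Saturday, so it stays at 2007-12-29.
Applying '+74 days' to 2007-12-29: counting 74 days forward gives 2008-03-12.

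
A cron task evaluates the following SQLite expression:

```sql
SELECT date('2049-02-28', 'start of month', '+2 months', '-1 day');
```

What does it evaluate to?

2049-03-31

`start of month` rewinds 2049-02-28 to 2049-02-01.
Adding +2 months to 2049-02-01 gives 2049-04-01.
Going back 1 day from 2049-04-01 reaches 2049-03-31 (last day of March, 31 days).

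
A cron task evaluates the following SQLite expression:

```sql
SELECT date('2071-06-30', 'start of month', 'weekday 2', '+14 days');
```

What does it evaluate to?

2071-06-16

`start of month` rewinds 2071-06-30 to 2071-06-01.
`weekday 2` advances to the next Tuesday; 2071-06-01 is a Monday, so it moves forward to 2071-06-02.
Advancing 14 more days within June lands on 2071-06-16.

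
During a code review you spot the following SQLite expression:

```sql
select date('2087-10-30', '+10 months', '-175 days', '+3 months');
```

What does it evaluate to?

Adding +10 months to 2087-10-30 gives 2088-08-30.
Applying '-175 days' to 2088-08-30: counting 175 days back gives 2088-03-08.
Adding +3 months to 2088-03-08 gives 2088-06-08.

2088-06-08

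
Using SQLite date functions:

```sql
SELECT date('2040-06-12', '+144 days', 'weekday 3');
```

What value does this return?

2040-11-07

Applying '+144 days' to 2040-06-12: counting 144 days forward gives 2040-11-03.
`weekday 3` advances to the next Wednesday; 2040-11-03 is a Saturday, so it moves forward to 2040-11-07.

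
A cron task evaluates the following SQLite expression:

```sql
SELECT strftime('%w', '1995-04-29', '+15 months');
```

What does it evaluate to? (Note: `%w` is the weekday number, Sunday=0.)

1

First apply '+15 months': 1995-04-29 → 1996-07-29.
1996-07-29 is a Monday; with Sunday=0 that is 1.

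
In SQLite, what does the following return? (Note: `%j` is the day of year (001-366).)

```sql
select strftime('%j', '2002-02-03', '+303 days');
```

337

First apply '+303 days': 2002-02-03 → 2002-12-03.
Day-of-year for 2002-12-03: days since 2002-01-01 inclusive = 337, zero-padded to 337.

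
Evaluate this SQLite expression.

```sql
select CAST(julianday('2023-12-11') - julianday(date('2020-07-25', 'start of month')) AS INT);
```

1258

`start of month` rewinds 2020-07-25 to 2020-07-01.
30 days remain in July 2020 after the 1st (31 − 1).
Full months from August 2020 through November 2023 contribute their day counts.
Then 11 days into December 2023.
Total: 30 + 31 + 30 + 31 + 30 + 31 + 31 + 28 + 31 + 30 + 31 + 30 + 31 + 31 + 30 + 31 + 30 + 31 + 31 + 28 + 31 + 30 + 31 + 30 + 31 + 31 + 30 + 31 + 30 + 31 + 31 + 28 + 31 + 30 + 31 + 30 + 31 + 31 + 30 + 31 + 30 + 11 = 1258.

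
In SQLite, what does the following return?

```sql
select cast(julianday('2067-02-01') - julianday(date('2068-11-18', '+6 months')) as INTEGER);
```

-837

Adding +6 months to 2068-11-18 gives 2069-05-18.
27 days remain in February 2067 after the 1st (28 − 1).
Full months from March 2067 through April 2069 contribute their day counts.
Then 18 days into May 2069.
Total: 27 + 31 + 30 + 31 + 30 + 31 + 31 + 30 + 31 + 30 + 31 + 31 + 29 + 31 + 30 + 31 + 30 + 31 + 31 + 30 + 31 + 30 + 31 + 31 + 28 + 31 + 30 + 18 = 837.
The subtraction is earlier − later, so the result is −837 → -837.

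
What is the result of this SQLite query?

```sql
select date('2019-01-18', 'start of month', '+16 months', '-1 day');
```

2020-04-30

`start of month` rewinds 2019-01-18 to 2019-01-01.
Adding +16 months to 2019-01-01 gives 2020-05-01.
Going back 1 day from 2020-05-01 reaches 2020-04-30 (last day of April, 30 days).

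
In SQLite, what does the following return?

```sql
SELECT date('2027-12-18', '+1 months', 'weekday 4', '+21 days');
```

2028-02-10

Adding +1 month to 2027-12-18 gives 2028-01-18.
`weekday 4` advances to the next Thursday; 2028-01-18 is a Tuesday, so it moves forward to 2028-01-20.
January 2028 has 31 days; 11 remain after the 20th, so 12 days reach 2028-02-01.
Advancing 9 more days within February lands on 2028-02-10.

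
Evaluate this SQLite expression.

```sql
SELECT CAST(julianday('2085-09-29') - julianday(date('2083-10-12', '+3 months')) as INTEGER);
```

626

Adding +3 months to 2083-10-12 gives 2084-01-12.
19 days remain in January 2084 after the 12th (31 − 12).
Full months from February 2084 through August 2085 contribute their day counts.
Then 29 days into September 2085.
Total: 19 + 29 + 31 + 30 + 31 + 30 + 31 + 31 + 30 + 31 + 30 + 31 + 31 + 28 + 31 + 30 + 31 + 30 + 31 + 31 + 29 = 626.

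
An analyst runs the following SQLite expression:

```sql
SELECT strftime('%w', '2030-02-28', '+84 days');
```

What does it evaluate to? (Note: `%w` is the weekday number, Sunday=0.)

4

First apply '+84 days': 2030-02-28 → 2030-05-23.
2030-05-23 is a Thursday; with Sunday=0 that is 4.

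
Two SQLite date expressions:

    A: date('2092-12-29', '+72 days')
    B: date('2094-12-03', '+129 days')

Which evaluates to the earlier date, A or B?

A

A = 2093-03-11.
B = 2095-04-11.
A is earlier.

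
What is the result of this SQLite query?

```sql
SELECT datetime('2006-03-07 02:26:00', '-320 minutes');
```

2006-03-06 21:06:00

320 minutes = 5h 20m; -320 minutes from 2006-03-07 02:26:00 is 2006-03-06 21:06:00 (crosses midnight).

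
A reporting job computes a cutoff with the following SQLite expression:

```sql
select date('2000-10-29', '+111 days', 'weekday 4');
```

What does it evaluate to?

2001-02-22

Applying '+111 days' to 2000-10-29: counting 111 days forward gives 2001-02-17.
`weekday 4` advances to the next Thursday; 2001-02-17 is a Saturday, so it moves forward to 2001-02-22.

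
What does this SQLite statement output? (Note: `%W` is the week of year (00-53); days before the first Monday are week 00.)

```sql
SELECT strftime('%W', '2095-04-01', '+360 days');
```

13

First apply '+360 days': 2095-04-01 → 2096-03-26.
2096-03-26 is a Monday. SQLite's %W counts Mondays since the year started; the result is 13.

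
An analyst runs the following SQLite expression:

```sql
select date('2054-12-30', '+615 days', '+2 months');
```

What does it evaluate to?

2056-11-05

Applying '+615 days' to 2054-12-30: counting 615 days forward gives 2056-09-05.
Adding +2 months to 2056-09-05 gives 2056-11-05.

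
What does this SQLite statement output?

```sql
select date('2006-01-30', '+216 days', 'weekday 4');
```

Applying '+216 days' to 2006-01-30: counting 216 days forward gives 2006-09-03.
`weekday 4` advances to the next Thursday; 2006-09-03 is a Sunday, so it moves forward to 2006-09-07.

2006-09-07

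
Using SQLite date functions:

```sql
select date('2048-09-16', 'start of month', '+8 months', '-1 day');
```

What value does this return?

`start of month` rewinds 2048-09-16 to 2048-09-01.
Adding +8 months to 2048-09-01 gives 2049-05-01.
Going back 1 day from 2049-05-01 reaches 2049-04-30 (last day of April, 30 days).

2049-04-30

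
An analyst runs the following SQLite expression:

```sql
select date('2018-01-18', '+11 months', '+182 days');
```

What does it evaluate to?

Adding +11 months to 2018-01-18 gives 2018-12-18.
Applying '+182 days' to 2018-12-18: counting 182 days forward gives 2019-06-18.

2019-06-18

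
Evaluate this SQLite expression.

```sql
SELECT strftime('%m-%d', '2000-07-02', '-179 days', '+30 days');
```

First apply '-179 days', '+30 days': 2000-07-02 → 2000-02-04.
`%m-%d` extracts the month-day: 02-04.

02-04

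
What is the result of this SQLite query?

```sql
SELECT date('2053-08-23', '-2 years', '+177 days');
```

Adding -2 years to 2053-08-23 gives 2051-08-23.
Applying '+177 days' to 2051-08-23: counting 177 days forward gives 2052-02-16.

2052-02-16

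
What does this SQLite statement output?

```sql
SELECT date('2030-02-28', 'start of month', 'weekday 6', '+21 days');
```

`start of month` rewinds 2030-02-28 to 2030-02-01.
`weekday 6` advances to the next Saturday; 2030-02-01 is a Friday, so it moves forward to 2030-02-02.
Advancing 21 more days within February lands on 2030-02-23.

2030-02-23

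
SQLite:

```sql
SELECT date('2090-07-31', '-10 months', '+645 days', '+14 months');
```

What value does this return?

2092-09-08

Adding -10 months to 2090-07-31 targets 2089-09-31. September 2089 has only 30 days, so SQLite normalizes the 1-day overflow forward to 2089-10-01.
Applying '+645 days' to 2089-10-01: counting 645 days forward gives 2091-07-08.
Adding +14 months to 2091-07-08 gives 2092-09-08.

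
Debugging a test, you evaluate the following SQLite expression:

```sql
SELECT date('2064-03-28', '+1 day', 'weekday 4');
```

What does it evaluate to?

2064-04-03

Advancing 1 more day within March lands on 2064-03-29.
`weekday 4` advances to the next Thursday; 2064-03-29 is a Saturday, so it moves forward to 2064-04-03.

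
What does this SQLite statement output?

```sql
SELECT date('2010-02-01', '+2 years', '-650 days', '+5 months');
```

Adding +2 years to 2010-02-01 gives 2012-02-01.
Applying '-650 days' to 2012-02-01: counting 650 days back gives 2010-04-22.
Adding +5 months to 2010-04-22 gives 2010-09-22.

2010-09-22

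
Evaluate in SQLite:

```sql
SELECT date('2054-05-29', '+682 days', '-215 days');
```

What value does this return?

Applying '+682 days' to 2054-05-29: counting 682 days forward gives 2056-04-10.
Applying '-215 days' to 2056-04-10: counting 215 days back gives 2055-09-08.

2055-09-08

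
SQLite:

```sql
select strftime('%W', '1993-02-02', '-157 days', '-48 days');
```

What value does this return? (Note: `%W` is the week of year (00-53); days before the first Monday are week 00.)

First apply '-157 days', '-48 days': 1993-02-02 → 1992-07-12.
1992-07-12 is a Sunday. SQLite's %W counts Mondays since the year started; the result is 27.

27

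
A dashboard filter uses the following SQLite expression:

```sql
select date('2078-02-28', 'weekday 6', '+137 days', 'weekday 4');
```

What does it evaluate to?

2078-07-21

`weekday 6` advances to the next Saturday; 2078-02-28 is a Monday, so it moves forward to 2078-03-05.
Applying '+137 days' to 2078-03-05: counting 137 days forward gives 2078-07-20.
`weekday 4` advances to the next Thursday; 2078-07-20 is a Wednesday, so it moves forward to 2078-07-21.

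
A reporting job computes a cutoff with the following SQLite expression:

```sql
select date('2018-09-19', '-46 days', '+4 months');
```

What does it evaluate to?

2018-12-04

Applying '-46 days' to 2018-09-19: counting 46 days back gives 2018-08-04.
Adding +4 months to 2018-08-04 gives 2018-12-04.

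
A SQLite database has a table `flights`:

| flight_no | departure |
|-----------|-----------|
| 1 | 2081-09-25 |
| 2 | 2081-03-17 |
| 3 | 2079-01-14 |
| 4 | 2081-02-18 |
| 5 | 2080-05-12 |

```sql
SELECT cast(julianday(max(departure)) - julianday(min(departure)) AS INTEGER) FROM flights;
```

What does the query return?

985

MIN = 2079-01-14, MAX = 2081-09-25.
17 days remain in January 2079 after the 14th (31 − 14).
Full months from February 2079 through August 2081 contribute their day counts.
Then 25 days into September 2081.
Total: 17 + 28 + 31 + 30 + 31 + 30 + 31 + 31 + 30 + 31 + 30 + 31 + 31 + 29 + 31 + 30 + 31 + 30 + 31 + 31 + 30 + 31 + 30 + 31 + 31 + 28 + 31 + 30 + 31 + 30 + 31 + 31 + 25 = 985.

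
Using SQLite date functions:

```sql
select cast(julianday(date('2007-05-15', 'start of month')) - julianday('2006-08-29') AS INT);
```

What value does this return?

`start of month` rewinds 2007-05-15 to 2007-05-01.
2 days remain in August 2006 after the 29th (31 − 29).
Full months from September 2006 through April 2007 contribute their day counts.
Then 1 day into May 2007.
Total: 2 + 30 + 31 + 30 + 31 + 31 + 28 + 31 + 30 + 1 = 245.

245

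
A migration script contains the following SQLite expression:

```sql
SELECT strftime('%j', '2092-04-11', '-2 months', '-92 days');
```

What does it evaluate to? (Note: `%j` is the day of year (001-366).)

First apply '-2 months', '-92 days': 2092-04-11 → 2091-11-11.
Day-of-year for 2091-11-11: days since 2091-01-01 inclusive = 315, zero-padded to 315.

315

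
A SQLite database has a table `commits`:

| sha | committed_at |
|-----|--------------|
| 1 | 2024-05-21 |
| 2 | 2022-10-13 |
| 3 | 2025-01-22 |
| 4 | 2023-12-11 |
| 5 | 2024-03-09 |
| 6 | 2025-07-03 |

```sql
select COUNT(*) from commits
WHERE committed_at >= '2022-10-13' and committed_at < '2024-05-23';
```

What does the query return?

Rows in [2022-10-13, 2024-05-23): 2024-05-21, 2022-10-13, 2023-12-11, 2024-03-09 → 4 rows.

4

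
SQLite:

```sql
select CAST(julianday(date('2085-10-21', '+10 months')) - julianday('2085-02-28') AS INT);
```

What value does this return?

539

Adding +10 months to 2085-10-21 gives 2086-08-21.
0 days remain in February 2085 after the 28th (28 − 28).
Full months from March 2085 through July 2086 contribute their day counts.
Then 21 days into August 2086.
Total: 0 + 31 + 30 + 31 + 30 + 31 + 31 + 30 + 31 + 30 + 31 + 31 + 28 + 31 + 30 + 31 + 30 + 31 + 21 = 539.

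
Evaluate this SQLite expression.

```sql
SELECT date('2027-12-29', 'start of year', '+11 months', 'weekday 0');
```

`start of year` rewinds 2027-12-29 to 2027-01-01.
Adding +11 months to 2027-01-01 gives 2027-12-01.
`weekday 0` advances to the next Sunday; 2027-12-01 is a Wednesday, so it moves forward to 2027-12-05.

2027-12-05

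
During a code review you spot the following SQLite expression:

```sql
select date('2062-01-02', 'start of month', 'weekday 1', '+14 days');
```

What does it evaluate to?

`start of month` rewinds 2062-01-02 to 2062-01-01.
`weekday 1` advances to the next Monday; 2062-01-01 is a Sunday, so it moves forward to 2062-01-02.
Advancing 14 more days within January lands on 2062-01-16.

2062-01-16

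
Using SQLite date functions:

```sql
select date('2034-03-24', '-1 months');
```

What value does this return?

Adding -1 month to 2034-03-24 gives 2034-02-24.

2034-02-24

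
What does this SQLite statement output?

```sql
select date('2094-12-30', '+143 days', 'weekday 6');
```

Applying '+143 days' to 2094-12-30: counting 143 days forward gives 2095-05-22.
`weekday 6` advances to the next Saturday; 2095-05-22 is a Sunday, so it moves forward to 2095-05-28.

2095-05-28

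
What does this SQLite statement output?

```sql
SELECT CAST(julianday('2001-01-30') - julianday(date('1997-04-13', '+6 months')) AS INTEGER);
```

1205

Adding +6 months to 1997-04-13 gives 1997-10-13.
18 days remain in October 1997 after the 13th (31 − 13).
Full months from November 1997 through December 2000 contribute their day counts.
Then 30 days into January 2001.
Total: 18 + 30 + 31 + 31 + 28 + 31 + 30 + 31 + 30 + 31 + 31 + 30 + 31 + 30 + 31 + 31 + 28 + 31 + 30 + 31 + 30 + 31 + 31 + 30 + 31 + 30 + 31 + 31 + 29 + 31 + 30 + 31 + 30 + 31 + 31 + 30 + 31 + 30 + 31 + 30 = 1205.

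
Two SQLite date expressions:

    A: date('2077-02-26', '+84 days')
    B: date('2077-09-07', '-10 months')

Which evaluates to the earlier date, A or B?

B

A = 2077-05-21.
B = 2076-11-07.
B is earlier.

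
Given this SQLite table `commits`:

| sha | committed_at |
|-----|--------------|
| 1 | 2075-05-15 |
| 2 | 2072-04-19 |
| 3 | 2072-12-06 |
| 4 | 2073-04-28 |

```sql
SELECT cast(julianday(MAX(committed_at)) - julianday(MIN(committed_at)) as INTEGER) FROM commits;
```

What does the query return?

1121

MIN = 2072-04-19, MAX = 2075-05-15.
11 days remain in April 2072 after the 19th (30 − 19).
Full months from May 2072 through April 2075 contribute their day counts.
Then 15 days into May 2075.
Total: 11 + 31 + 30 + 31 + 31 + 30 + 31 + 30 + 31 + 31 + 28 + 31 + 30 + 31 + 30 + 31 + 31 + 30 + 31 + 30 + 31 + 31 + 28 + 31 + 30 + 31 + 30 + 31 + 31 + 30 + 31 + 30 + 31 + 31 + 28 + 31 + 30 + 15 = 1121.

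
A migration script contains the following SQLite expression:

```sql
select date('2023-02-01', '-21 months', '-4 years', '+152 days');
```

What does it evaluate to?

2017-09-30

Adding -21 months to 2023-02-01 gives 2021-05-01.
Adding -4 years to 2021-05-01 gives 2017-05-01.
Applying '+152 days' to 2017-05-01: counting 152 days forward gives 2017-09-30.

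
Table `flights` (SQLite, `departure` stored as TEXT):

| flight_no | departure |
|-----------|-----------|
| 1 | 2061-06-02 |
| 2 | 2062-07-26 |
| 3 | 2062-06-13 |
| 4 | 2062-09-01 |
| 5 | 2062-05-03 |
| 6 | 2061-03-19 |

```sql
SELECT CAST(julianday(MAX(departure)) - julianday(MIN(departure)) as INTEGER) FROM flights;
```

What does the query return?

531

MIN = 2061-03-19, MAX = 2062-09-01.
12 days remain in March 2061 after the 19th (31 − 19).
Full months from April 2061 through August 2062 contribute their day counts.
Then 1 day into September 2062.
Total: 12 + 30 + 31 + 30 + 31 + 31 + 30 + 31 + 30 + 31 + 31 + 28 + 31 + 30 + 31 + 30 + 31 + 31 + 1 = 531.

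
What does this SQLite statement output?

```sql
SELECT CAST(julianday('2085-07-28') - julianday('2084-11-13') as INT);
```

257

17 days remain in November 2084 after the 13th (30 − 13).
Full months from December 2084 through June 2085 contribute their day counts.
Then 28 days into July 2085.
Total: 17 + 31 + 31 + 28 + 31 + 30 + 31 + 30 + 28 = 257.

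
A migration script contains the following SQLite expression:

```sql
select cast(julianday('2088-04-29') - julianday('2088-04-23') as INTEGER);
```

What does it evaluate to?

6

Both dates are in April 2088: 29 − 23 = 6.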